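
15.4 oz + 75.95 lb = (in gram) 3.489e+04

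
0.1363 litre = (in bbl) 0.0008573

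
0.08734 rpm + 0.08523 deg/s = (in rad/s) 0.01063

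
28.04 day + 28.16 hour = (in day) 29.21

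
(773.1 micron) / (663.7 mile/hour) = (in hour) 7.238e-10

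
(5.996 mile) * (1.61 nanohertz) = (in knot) 3.02e-05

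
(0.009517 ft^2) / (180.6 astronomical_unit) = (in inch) 1.288e-15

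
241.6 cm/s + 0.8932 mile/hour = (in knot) 5.472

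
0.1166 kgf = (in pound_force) 0.2571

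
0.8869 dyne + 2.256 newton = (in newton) 2.256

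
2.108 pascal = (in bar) 2.108e-05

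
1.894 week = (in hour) 318.2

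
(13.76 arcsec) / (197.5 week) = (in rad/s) 5.585e-13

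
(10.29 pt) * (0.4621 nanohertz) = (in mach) 4.926e-15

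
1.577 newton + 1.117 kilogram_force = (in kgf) 1.278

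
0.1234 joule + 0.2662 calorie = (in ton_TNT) 2.957e-10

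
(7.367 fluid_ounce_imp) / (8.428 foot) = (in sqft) 0.0008771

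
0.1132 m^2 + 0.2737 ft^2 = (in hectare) 1.386e-05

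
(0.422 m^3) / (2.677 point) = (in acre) 0.1104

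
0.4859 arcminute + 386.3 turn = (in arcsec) 5.006e+08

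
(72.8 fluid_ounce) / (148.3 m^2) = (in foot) 4.763e-05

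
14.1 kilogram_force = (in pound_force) 31.09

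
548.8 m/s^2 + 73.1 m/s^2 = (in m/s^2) 621.9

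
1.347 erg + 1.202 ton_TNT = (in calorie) 1.202e+09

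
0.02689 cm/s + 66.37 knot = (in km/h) 122.9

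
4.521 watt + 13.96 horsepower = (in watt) 1.041e+04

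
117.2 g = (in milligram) 1.172e+05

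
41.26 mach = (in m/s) 1.405e+04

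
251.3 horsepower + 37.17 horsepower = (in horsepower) 288.5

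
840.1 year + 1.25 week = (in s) 2.649e+10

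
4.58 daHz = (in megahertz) 4.58e-05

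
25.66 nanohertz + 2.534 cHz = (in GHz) 2.534e-11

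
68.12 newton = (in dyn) 6.812e+06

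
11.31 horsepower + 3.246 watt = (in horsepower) 11.31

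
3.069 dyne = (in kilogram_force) 3.13e-06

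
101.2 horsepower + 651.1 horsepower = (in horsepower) 752.3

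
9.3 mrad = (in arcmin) 31.97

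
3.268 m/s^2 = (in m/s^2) 3.268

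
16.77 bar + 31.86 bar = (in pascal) 4.863e+06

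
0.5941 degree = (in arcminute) 35.65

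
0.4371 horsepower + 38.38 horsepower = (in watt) 2.895e+04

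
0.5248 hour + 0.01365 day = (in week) 0.005074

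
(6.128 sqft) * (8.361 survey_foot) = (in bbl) 9.126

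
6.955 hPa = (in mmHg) 5.217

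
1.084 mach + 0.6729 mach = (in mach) 1.757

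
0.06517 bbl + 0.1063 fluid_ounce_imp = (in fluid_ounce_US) 350.5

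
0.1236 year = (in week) 6.445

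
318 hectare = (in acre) 785.8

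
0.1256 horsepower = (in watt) 93.66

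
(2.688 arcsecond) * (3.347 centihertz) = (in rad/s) 4.362e-07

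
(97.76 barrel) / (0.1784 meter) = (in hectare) 0.008712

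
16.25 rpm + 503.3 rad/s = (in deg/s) 2.893e+04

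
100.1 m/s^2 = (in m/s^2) 100.1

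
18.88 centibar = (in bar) 0.1888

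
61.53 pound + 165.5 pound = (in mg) 1.03e+08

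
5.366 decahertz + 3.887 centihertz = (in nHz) 5.37e+10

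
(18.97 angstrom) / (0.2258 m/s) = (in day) 9.724e-14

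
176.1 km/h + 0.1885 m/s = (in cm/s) 4911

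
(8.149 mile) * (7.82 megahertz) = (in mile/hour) 2.294e+11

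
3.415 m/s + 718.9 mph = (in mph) 726.5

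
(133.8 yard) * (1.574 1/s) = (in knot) 374.3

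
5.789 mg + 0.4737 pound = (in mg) 2.149e+05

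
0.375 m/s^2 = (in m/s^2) 0.375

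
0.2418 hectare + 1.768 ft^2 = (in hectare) 0.2418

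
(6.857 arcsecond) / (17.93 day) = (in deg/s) 1.23e-09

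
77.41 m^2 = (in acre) 0.01913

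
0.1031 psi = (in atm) 0.007016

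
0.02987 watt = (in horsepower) 4.006e-05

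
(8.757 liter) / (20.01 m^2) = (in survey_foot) 0.001436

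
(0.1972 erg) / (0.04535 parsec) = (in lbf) 3.168e-24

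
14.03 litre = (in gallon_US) 3.706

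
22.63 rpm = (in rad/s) 2.37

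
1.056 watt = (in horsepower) 0.001416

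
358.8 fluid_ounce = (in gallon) 2.803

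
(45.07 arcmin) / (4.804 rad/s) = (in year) 8.654e-11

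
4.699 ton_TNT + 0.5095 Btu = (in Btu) 1.863e+07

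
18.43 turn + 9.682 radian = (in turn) 19.97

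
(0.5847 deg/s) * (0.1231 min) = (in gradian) 4.798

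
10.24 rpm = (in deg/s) 61.44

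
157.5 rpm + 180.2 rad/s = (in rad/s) 196.7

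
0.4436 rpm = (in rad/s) 0.04645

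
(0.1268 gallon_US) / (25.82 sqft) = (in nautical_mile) 1.08e-07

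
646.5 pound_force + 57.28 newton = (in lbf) 659.4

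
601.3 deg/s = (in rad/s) 10.49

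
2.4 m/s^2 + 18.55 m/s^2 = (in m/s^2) 20.95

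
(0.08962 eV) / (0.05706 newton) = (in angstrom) 2.516e-09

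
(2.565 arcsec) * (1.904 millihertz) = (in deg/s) 1.357e-06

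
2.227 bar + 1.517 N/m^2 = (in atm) 2.198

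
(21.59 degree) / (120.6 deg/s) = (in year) 5.677e-09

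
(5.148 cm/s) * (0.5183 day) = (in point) 6.535e+06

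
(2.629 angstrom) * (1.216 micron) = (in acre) 7.9e-20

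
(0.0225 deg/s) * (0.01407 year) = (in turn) 27.73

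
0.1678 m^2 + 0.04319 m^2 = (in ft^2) 2.271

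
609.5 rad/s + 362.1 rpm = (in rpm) 6182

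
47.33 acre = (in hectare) 19.15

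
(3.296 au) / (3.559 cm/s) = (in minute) 2.309e+11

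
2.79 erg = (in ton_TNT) 6.668e-17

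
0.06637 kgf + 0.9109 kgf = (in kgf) 0.9773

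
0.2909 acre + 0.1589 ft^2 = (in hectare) 0.1177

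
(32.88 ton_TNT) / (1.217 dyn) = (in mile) 7.024e+12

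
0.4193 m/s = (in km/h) 1.509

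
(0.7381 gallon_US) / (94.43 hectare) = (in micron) 0.002959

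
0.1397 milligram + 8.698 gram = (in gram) 8.698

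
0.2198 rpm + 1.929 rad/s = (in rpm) 18.64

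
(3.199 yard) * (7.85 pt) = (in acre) 2.002e-06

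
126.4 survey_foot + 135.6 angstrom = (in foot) 126.4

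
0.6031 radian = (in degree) 34.56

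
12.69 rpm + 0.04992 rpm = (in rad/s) 1.334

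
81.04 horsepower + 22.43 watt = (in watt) 6.045e+04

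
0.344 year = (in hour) 3013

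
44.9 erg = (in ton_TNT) 1.073e-15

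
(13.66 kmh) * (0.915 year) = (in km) 1.095e+05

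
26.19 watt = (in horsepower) 0.03512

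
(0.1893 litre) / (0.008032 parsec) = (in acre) 1.887e-22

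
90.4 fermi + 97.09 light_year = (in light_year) 97.09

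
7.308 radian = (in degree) 418.7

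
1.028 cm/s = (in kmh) 0.03701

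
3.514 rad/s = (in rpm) 33.56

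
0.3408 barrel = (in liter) 54.18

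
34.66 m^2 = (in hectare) 0.003466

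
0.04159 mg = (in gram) 4.159e-05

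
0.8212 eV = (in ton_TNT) 3.145e-29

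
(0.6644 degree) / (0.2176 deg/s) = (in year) 9.682e-08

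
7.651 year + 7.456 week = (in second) 2.458e+08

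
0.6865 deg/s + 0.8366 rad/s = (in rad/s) 0.8486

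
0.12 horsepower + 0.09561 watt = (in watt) 89.58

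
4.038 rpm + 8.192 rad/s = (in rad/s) 8.615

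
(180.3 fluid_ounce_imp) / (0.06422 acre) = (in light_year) 2.084e-21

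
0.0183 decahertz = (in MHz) 1.83e-07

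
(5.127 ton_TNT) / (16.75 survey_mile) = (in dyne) 7.958e+10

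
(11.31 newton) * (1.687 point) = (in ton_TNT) 1.609e-12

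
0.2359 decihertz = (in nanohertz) 2.359e+07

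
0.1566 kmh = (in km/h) 0.1566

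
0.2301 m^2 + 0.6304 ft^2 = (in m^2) 0.2887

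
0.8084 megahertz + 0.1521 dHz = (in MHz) 0.8084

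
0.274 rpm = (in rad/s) 0.02869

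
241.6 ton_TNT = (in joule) 1.011e+12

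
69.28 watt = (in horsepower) 0.09291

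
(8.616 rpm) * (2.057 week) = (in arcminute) 3.859e+09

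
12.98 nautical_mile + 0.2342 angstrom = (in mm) 2.404e+07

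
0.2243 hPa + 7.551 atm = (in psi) 111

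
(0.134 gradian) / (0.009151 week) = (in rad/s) 3.803e-07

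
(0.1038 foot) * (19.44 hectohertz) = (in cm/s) 6150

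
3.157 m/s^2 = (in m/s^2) 3.157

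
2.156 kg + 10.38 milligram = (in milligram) 2.156e+06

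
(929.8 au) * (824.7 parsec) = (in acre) 8.747e+29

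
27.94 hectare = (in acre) 69.04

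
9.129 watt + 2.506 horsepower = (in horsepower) 2.518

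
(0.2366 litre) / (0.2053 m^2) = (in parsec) 3.735e-20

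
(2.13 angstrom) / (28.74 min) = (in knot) 2.401e-13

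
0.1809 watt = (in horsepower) 0.0002426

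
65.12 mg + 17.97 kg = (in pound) 39.62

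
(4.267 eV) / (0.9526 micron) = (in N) 7.177e-13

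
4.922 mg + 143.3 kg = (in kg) 143.3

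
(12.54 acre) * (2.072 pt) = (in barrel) 233.3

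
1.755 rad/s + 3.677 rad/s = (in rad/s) 5.432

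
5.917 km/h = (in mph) 3.677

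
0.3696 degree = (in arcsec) 1331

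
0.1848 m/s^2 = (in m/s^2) 0.1848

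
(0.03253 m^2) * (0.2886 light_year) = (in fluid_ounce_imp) 3.126e+18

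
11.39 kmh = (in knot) 6.15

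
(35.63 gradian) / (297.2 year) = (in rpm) 5.702e-10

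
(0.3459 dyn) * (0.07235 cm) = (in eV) 1.562e+10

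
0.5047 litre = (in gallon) 0.1333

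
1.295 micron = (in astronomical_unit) 8.657e-18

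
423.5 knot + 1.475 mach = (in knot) 1400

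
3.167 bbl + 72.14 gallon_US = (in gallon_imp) 170.8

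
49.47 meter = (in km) 0.04947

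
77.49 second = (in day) 0.0008969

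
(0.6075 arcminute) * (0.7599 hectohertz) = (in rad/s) 0.01343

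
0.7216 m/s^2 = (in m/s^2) 0.7216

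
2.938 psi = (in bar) 0.2026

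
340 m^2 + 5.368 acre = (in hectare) 2.206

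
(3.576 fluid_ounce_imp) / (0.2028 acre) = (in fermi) 1.238e+08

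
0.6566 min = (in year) 1.249e-06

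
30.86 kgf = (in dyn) 3.026e+07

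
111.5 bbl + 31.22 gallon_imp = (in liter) 1.787e+04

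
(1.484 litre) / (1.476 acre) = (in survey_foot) 8.151e-07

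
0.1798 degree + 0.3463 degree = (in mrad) 9.182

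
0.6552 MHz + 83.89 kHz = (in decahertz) 7.391e+04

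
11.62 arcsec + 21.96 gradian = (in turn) 0.05491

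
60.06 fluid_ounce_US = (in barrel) 0.01117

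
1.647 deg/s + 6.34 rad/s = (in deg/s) 364.9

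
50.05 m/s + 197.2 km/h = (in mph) 234.5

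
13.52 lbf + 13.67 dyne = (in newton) 60.14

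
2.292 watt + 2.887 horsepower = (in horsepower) 2.89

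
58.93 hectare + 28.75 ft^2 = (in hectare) 58.93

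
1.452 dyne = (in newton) 1.452e-05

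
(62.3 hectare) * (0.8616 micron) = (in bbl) 3.376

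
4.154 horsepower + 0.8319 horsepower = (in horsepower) 4.986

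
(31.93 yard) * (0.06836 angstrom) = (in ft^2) 2.148e-09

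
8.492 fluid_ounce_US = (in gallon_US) 0.06634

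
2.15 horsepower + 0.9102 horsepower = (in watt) 2282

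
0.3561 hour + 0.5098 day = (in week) 0.07495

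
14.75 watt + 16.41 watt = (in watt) 31.16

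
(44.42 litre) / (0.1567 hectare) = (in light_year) 2.996e-21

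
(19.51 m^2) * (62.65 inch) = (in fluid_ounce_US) 1.05e+06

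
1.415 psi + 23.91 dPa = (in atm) 0.09631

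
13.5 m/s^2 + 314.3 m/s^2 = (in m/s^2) 327.8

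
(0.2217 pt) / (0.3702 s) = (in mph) 0.0004726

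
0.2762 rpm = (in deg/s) 1.657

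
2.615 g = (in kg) 0.002615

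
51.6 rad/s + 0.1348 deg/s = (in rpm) 492.8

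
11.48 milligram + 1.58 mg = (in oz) 0.0004607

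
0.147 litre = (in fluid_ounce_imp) 5.174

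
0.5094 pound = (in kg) 0.2311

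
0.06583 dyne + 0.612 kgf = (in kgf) 0.612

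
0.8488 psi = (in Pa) 5852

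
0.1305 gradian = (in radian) 0.00205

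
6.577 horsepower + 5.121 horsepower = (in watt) 8723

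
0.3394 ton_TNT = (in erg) 1.42e+16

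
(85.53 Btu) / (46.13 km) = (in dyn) 1.956e+05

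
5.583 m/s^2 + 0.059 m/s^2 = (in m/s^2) 5.642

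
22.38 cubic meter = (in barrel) 140.8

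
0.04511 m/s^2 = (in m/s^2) 0.04511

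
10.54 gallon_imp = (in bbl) 0.3014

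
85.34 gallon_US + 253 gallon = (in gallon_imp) 281.7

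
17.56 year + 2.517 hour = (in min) 9.23e+06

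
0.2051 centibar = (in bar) 0.002051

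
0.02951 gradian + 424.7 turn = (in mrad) 2.668e+06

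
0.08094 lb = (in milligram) 3.671e+04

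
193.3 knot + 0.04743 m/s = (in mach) 0.2922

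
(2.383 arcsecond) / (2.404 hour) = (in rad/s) 1.335e-09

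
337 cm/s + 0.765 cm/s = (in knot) 6.566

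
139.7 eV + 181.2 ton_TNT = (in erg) 7.581e+18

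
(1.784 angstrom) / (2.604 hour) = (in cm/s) 1.903e-12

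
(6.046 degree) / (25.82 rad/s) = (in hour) 1.135e-06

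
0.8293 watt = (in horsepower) 0.001112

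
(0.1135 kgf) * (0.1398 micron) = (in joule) 1.556e-07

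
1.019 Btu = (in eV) 6.71e+21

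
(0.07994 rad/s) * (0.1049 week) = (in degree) 2.906e+05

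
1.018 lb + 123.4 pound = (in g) 5.644e+04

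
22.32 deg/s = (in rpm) 3.72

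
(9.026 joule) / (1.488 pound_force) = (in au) 9.116e-12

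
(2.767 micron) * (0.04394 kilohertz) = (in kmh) 0.0004377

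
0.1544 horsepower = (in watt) 115.1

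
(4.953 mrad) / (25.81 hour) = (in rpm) 5.09e-07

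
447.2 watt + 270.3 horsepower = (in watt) 2.02e+05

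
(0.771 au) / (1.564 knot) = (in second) 1.434e+11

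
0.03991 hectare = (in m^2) 399.1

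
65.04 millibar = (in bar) 0.06504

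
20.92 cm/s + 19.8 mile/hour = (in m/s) 9.061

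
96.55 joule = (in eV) 6.026e+20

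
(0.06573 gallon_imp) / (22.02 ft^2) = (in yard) 0.0001597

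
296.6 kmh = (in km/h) 296.6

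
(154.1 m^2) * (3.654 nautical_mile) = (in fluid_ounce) 3.526e+10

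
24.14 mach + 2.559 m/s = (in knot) 1.598e+04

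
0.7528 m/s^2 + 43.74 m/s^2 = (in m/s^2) 44.49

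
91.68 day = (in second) 7.921e+06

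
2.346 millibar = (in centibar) 0.2346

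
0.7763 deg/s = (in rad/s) 0.01355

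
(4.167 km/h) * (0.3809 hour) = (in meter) 1587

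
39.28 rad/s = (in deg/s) 2251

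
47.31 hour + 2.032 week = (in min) 2.332e+04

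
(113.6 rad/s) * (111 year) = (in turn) 6.329e+10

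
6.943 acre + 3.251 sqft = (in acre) 6.943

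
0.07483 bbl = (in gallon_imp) 2.617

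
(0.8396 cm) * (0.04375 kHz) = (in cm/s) 36.73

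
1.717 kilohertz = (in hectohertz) 17.17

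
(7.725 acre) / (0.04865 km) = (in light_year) 6.792e-14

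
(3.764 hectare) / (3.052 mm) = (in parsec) 3.997e-10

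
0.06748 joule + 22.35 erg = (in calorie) 0.01613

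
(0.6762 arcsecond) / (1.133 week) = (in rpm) 4.569e-11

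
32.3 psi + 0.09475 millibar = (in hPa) 2227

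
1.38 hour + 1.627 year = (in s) 5.131e+07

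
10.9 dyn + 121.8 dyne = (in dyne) 132.7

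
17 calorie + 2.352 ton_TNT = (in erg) 9.841e+16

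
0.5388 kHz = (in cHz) 5.388e+04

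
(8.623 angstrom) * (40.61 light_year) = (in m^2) 3.313e+08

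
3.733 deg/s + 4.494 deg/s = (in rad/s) 0.1436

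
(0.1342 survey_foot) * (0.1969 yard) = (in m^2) 0.007365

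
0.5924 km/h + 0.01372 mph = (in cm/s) 17.07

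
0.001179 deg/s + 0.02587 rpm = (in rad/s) 0.00273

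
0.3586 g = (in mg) 358.6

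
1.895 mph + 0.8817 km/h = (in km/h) 3.931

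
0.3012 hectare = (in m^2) 3012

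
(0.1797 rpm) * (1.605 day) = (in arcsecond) 5.383e+08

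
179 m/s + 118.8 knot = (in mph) 537.1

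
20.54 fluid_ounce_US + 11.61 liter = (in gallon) 3.228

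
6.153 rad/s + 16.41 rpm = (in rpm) 75.17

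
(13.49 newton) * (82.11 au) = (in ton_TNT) 3.96e+04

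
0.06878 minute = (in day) 4.776e-05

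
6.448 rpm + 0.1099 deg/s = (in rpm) 6.466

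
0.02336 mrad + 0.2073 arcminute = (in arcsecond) 17.26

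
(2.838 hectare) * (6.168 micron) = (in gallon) 46.24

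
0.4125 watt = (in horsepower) 0.0005532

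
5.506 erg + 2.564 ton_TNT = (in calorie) 2.564e+09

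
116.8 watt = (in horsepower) 0.1566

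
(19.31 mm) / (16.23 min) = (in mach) 5.824e-08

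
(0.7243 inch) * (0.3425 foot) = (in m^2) 0.001921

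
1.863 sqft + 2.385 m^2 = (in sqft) 27.53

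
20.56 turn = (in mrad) 1.292e+05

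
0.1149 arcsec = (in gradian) 3.546e-05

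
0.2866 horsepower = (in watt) 213.7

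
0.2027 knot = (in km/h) 0.3754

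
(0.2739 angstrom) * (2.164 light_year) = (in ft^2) 6.036e+06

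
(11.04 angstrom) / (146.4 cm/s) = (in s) 7.541e-10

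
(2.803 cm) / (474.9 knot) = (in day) 1.328e-09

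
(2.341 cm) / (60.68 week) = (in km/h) 2.296e-09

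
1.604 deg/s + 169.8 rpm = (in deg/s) 1020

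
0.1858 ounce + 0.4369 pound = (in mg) 2.034e+05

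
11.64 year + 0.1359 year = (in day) 4298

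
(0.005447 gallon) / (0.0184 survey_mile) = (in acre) 1.721e-10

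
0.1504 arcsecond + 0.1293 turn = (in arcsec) 1.676e+05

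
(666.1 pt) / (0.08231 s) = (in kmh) 10.28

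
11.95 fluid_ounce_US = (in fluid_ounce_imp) 12.44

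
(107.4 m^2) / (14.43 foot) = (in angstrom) 2.442e+11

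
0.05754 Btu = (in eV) 3.789e+20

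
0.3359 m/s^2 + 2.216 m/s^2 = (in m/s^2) 2.552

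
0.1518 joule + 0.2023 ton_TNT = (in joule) 8.464e+08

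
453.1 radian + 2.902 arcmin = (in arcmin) 1.558e+06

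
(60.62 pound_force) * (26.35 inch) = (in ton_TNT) 4.313e-08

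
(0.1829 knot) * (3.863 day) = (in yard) 3.434e+04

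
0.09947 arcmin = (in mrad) 0.02893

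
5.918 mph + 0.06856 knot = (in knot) 5.211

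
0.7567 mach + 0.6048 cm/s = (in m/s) 257.7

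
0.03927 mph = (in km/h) 0.0632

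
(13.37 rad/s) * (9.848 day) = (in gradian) 7.242e+08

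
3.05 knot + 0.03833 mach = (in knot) 28.42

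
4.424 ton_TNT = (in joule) 1.851e+10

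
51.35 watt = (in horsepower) 0.06886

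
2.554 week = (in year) 0.04898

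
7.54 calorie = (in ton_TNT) 7.54e-09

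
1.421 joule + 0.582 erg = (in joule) 1.421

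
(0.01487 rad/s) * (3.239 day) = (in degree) 2.384e+05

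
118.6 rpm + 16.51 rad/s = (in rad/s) 28.93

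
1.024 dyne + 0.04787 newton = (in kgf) 0.004882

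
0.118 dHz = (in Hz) 0.0118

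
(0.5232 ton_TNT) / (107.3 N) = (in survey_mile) 1.268e+04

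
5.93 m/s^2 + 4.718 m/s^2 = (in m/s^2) 10.65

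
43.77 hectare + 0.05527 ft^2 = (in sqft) 4.711e+06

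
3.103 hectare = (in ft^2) 3.34e+05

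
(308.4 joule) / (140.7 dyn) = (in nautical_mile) 118.4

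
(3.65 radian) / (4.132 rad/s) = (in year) 2.801e-08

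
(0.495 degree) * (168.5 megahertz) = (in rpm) 1.39e+07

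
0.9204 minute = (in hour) 0.01534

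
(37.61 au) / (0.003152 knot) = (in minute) 5.783e+13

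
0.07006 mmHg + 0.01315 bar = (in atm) 0.01307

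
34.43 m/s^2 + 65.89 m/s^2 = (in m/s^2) 100.3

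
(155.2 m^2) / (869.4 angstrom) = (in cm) 1.785e+11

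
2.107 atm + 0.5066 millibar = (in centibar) 213.5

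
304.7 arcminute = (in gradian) 5.643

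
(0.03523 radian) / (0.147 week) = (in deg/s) 2.27e-05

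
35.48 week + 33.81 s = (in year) 0.6804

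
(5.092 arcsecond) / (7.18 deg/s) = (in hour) 5.472e-08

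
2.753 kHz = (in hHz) 27.53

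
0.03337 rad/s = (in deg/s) 1.912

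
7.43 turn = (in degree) 2675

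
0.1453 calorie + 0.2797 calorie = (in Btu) 0.001685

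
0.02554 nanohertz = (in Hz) 2.554e-11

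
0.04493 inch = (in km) 1.141e-06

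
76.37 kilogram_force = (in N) 748.9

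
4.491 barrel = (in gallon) 188.6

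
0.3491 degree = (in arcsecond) 1257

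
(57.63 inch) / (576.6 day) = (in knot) 5.712e-08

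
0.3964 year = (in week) 20.67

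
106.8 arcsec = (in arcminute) 1.78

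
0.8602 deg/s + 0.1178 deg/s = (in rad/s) 0.01707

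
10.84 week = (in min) 1.093e+05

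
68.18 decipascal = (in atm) 6.729e-05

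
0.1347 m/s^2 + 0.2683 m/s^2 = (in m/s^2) 0.403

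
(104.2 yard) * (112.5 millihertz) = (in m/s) 10.72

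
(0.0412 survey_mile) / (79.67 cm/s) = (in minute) 1.387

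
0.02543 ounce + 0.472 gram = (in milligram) 1193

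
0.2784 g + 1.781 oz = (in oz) 1.791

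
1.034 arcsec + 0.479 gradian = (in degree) 0.4314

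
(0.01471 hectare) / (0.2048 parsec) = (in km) 2.328e-17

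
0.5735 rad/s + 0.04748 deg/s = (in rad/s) 0.5743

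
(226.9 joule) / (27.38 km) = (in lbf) 0.001863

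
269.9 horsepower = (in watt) 2.013e+05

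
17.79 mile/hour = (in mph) 17.79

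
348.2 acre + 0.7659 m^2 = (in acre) 348.2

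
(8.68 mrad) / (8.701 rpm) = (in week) 1.575e-08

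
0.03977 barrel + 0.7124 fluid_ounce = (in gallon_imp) 1.395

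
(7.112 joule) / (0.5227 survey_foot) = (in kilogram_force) 4.552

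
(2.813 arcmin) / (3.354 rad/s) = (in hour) 6.777e-08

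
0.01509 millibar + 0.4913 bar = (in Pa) 4.913e+04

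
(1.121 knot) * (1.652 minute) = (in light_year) 6.042e-15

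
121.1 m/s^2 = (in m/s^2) 121.1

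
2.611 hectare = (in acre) 6.452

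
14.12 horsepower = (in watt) 1.053e+04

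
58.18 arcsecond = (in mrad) 0.2821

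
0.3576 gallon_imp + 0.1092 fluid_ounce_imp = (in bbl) 0.01024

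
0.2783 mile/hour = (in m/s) 0.1244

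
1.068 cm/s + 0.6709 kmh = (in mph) 0.4408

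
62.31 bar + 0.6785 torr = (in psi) 903.7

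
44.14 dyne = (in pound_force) 9.923e-05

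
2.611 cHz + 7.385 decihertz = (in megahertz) 7.646e-07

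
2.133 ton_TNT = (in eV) 5.57e+28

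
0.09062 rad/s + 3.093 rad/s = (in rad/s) 3.184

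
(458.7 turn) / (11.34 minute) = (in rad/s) 4.236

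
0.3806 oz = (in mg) 1.079e+04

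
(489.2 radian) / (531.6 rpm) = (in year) 2.787e-07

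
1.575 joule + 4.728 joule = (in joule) 6.303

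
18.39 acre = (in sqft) 8.011e+05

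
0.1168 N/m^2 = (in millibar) 0.001168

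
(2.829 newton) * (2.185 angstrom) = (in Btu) 5.859e-13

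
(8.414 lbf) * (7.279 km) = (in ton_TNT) 6.511e-05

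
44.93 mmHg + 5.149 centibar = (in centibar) 11.14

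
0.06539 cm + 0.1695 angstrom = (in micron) 653.9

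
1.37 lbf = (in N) 6.094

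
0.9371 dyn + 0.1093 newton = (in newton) 0.1093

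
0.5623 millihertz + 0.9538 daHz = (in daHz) 0.9539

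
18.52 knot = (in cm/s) 952.8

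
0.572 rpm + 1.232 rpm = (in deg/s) 10.82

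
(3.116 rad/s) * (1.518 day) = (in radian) 4.087e+05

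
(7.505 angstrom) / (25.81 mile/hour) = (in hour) 1.807e-14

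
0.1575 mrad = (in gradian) 0.01003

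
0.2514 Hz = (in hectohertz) 0.002514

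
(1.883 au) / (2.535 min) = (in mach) 5.439e+06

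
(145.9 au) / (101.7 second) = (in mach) 6.303e+08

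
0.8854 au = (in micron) 1.325e+17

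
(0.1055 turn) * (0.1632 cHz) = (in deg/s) 0.06198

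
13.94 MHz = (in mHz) 1.394e+10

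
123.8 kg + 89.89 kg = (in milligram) 2.137e+08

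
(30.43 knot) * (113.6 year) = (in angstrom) 5.608e+20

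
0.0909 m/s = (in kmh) 0.3272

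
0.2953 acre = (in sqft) 1.286e+04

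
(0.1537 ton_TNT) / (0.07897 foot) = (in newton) 2.672e+10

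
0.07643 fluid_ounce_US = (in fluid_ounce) 0.07643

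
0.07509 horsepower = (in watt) 55.99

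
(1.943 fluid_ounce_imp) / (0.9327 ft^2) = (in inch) 0.02508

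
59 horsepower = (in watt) 4.4e+04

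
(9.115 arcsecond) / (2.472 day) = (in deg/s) 1.185e-08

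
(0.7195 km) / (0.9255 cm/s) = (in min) 1296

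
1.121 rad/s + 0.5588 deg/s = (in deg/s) 64.79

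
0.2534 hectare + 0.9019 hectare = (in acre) 2.855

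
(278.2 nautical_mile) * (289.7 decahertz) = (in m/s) 1.493e+09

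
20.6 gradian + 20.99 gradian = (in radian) 0.6533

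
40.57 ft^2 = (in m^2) 3.769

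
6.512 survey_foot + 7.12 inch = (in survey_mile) 0.001346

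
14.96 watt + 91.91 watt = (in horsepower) 0.1433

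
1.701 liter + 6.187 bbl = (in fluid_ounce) 3.332e+04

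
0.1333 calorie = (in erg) 5.577e+06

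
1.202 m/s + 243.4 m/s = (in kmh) 880.6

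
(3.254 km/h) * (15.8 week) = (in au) 5.774e-05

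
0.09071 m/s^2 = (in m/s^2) 0.09071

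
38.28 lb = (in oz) 612.5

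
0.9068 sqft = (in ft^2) 0.9068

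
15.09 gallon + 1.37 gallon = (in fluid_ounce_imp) 2193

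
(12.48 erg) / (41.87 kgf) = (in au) 2.032e-20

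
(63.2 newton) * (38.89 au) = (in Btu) 3.485e+11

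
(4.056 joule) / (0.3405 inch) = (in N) 469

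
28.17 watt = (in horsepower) 0.03778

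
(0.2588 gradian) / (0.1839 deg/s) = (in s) 1.267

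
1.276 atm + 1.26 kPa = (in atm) 1.288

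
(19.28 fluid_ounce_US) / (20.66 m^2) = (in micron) 27.6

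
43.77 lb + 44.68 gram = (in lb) 43.87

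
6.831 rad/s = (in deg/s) 391.4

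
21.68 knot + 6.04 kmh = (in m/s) 12.83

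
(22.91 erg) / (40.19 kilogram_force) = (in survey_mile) 3.612e-12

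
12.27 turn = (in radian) 77.09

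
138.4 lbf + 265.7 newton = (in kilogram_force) 89.87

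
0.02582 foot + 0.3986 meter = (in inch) 16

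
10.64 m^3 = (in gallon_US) 2811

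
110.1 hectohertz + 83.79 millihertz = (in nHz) 1.101e+13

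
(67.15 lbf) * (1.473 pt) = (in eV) 9.688e+17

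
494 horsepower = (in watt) 3.684e+05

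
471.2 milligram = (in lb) 0.001039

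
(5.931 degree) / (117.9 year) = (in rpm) 2.659e-10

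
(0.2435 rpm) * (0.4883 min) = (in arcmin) 2568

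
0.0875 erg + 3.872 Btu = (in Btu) 3.872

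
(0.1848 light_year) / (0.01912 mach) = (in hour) 7.46e+10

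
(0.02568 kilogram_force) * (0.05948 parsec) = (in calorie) 1.105e+14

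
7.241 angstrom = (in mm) 7.241e-07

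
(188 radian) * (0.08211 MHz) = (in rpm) 1.474e+08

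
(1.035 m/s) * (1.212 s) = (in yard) 1.372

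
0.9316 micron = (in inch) 3.668e-05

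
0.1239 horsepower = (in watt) 92.39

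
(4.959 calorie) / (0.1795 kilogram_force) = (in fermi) 1.179e+16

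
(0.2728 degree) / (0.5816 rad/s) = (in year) 2.596e-10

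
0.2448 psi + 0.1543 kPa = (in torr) 13.82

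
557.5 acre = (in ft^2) 2.428e+07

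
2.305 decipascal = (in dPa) 2.305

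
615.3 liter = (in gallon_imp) 135.3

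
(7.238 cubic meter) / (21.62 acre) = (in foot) 0.0002714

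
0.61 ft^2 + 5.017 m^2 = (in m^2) 5.074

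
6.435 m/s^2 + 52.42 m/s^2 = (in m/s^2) 58.86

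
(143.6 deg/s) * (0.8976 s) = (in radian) 2.25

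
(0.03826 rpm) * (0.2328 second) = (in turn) 0.0001484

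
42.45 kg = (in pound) 93.59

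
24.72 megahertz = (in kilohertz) 2.472e+04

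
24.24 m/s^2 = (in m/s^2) 24.24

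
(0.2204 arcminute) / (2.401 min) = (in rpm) 4.25e-06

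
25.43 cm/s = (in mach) 0.0007468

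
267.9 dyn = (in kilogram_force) 0.0002732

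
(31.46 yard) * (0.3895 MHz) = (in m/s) 1.12e+07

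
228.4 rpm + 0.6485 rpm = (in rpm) 229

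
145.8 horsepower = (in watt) 1.087e+05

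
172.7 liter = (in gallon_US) 45.62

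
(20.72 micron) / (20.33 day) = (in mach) 3.464e-14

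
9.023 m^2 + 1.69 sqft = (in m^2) 9.18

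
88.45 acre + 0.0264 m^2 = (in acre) 88.45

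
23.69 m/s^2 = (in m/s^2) 23.69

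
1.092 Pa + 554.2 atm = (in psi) 8144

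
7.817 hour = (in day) 0.3257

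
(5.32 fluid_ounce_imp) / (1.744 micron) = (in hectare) 0.008667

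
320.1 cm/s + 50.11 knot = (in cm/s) 2898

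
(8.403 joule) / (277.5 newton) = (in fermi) 3.028e+13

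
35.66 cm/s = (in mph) 0.7977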